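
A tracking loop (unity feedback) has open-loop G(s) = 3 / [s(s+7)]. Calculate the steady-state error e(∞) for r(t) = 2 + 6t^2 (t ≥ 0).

One free integrator in G(s): this is a type 1 system. Taking each input component in turn:
  • 2: tracked with zero error.
  • 6t^2: a type-1 system cannot track it, e_ss → ∞.
The unbounded component dominates.

infinity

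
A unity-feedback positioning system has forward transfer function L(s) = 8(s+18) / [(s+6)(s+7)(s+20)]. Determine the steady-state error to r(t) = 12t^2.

infinity

System type = 0 (no poles at s=0).
K_a = lim_{s→0} s^2·L(s) = 0; the steady-state error to this parabolic input grows without bound.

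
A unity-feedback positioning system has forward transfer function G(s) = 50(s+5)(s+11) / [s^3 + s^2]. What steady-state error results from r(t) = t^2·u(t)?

1/1375

Lowest-order denominator term is s^2, so the open loop has 2 poles at the origin → type 2 system.
K_a = lim_{s→0} s^2·G(s) = 50·5·11 / 1 = 2750.
r(t) = t^2 gives R(s) = 2/s^3.
e_ss = 2/K_a = 2/2750 = 1/1375.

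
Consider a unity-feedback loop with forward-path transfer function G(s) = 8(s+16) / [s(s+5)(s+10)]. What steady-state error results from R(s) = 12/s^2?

System type = 1 (one pole at s=0).
K_v = lim_{s→0} s·G(s) = 8·16 / (5·10) = 2.56.
e_ss = 12/K_v = 12/2.56 = 4.6875.

4.6875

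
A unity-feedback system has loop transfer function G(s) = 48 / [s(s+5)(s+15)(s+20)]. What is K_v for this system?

G(s) has one factor of s in the denominator, so the system is type 1.
K_v = lim_{s→0} s·G(s) = 48 / (5·15·20) = 0.032.

0.032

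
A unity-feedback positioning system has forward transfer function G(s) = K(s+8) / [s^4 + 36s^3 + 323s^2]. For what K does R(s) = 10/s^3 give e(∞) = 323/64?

Lowest-order denominator term is 323s^2, so the open loop has 2 poles at the origin → type 2 system.
K_a = lim_{s→0} s^2·G(s) = K·8 / 323 = (8/323)·K.
e_ss = 10/K_a = 323/64 ⇒ K_a = 640/323 ⇒ K = (640/323)/(8/323) = 80.

80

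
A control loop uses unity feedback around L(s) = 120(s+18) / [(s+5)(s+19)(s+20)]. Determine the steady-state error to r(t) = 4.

L(s) has no factors of s in the denominator, so the system is type 0.
K_p = lim_{s→0} L(s) = 120·18 / (5·19·20) = 108/95.
e_ss = 4/(1 + K_p) = 4/(203/95) = 380/203.

380/203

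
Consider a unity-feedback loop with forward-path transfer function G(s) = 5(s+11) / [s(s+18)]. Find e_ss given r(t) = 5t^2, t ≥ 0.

G(s) has one factor of s in the denominator, so the system is type 1.
K_a = lim_{s→0} s^2·G(s) = 0; the steady-state error to this parabolic input grows without bound.

infinity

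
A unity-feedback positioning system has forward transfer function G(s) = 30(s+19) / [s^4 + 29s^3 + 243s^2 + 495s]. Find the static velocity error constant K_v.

38/33

Factoring s from the denominator leaves a polynomial with constant term 495, so the system is type 1.
K_v = lim_{s→0} s·G(s) = 30·19 / 495 = 38/33.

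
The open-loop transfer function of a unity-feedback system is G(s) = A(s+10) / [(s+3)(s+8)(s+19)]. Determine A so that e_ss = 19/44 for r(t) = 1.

60

System type = 0 (no poles at s=0).
K_p = lim_{s→0} G(s) = A·10 / (3·8·19) = (5/228)·A.
e_ss = 1/(1 + K_p) = 19/44 ⇒ 1 + (5/228)·A = 44/19 ⇒ A = 60.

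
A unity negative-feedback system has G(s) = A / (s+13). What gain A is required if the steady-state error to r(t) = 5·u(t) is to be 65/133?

System type = 0 (no poles at s=0).
K_p = lim_{s→0} G(s) = A / (13) = (1/13)·A.
e_ss = 5/(1 + K_p) = 65/133 ⇒ 1 + (1/13)·A = 133/13 ⇒ A = 120.

120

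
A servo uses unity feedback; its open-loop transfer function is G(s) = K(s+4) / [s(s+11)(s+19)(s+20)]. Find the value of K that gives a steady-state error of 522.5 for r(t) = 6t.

12

The open loop has one pole at the origin → type 1 system.
K_v = lim_{s→0} s·G(s) = K·4 / (11·19·20) = (1/1045)·K.
e_ss = 6/K_v = 522.5 ⇒ K_v = 12/1045 ⇒ K = (12/1045)/(1/1045) = 12.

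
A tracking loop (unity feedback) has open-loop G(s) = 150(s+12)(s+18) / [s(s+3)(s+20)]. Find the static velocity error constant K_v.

540

G(s) has one factor of s in the denominator, so the system is type 1.
K_v = lim_{s→0} s·G(s) = 150·12·18 / (3·20) = 540.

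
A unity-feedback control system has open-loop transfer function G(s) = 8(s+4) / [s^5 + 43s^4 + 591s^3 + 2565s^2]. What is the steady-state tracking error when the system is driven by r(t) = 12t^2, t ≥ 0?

1923.75

The denominator has no term below 2565s^2 — 2 poles at s=0, type 2.
K_a = lim_{s→0} s^2·G(s) = 8·4 / 2565 = 32/2565.
r(t) = 12t^2 gives R(s) = 24/s^3.
e_ss = 24/K_a = 24/(32/2565) = 1923.75.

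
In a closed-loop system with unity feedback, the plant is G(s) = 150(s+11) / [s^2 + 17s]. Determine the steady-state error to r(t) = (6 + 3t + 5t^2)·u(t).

infinity

The denominator has no term below 17s — 1 pole at s=0, type 1. By superposition:
  • 6: tracked with zero error.
  • 3t: e_ss = 3/K_v with K_v=1650/17 → 17/550.
  • 5t^2: a type-1 system cannot track it, e_ss → ∞.
The unbounded component dominates.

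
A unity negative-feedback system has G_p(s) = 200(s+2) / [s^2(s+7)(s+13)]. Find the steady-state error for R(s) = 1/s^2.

0

The open loop has two poles at the origin → type 2 system.
A type-2 system has K_v = ∞, so it tracks a ramp input with zero steady-state error.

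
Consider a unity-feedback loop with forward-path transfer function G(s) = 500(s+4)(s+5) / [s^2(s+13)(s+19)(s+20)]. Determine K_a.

500/247

Two free integrators in G(s): this is a type 2 system.
K_a = lim_{s→0} s^2·G(s) = 500·4·5 / (13·19·20) = 500/247.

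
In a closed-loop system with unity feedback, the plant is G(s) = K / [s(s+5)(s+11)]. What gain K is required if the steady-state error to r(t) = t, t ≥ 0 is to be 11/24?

120

System type = 1 (one pole at s=0).
K_v = lim_{s→0} s·G(s) = K / (5·11) = (1/55)·K.
e_ss = 1/K_v = 11/24 ⇒ K_v = 24/11 ⇒ K = (24/11)/(1/55) = 120.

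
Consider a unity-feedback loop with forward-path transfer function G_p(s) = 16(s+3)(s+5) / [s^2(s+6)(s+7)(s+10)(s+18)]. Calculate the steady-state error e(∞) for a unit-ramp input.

0

The open loop has two poles at the origin → type 2 system.
A type-2 system has K_v = ∞, so it tracks a ramp input with zero steady-state error.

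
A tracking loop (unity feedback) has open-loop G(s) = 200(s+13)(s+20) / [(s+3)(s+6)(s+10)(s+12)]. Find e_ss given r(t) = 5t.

No free integrators in G(s): this is a type 0 system.
K_v = lim_{s→0} s·G(s) = 0; the steady-state error to this ramp input grows without bound.

infinity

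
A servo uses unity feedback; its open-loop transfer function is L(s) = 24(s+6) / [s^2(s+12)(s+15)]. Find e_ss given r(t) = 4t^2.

10

Two free integrators in L(s): this is a type 2 system.
K_a = lim_{s→0} s^2·L(s) = 24·6 / (12·15) = 0.8.
r(t) = 4t^2 gives R(s) = 8/s^3.
e_ss = 8/K_a = 8/0.8 = 10.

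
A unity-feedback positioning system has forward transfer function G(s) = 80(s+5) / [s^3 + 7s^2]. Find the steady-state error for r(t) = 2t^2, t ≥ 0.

0.07

The denominator has no term below 7s^2 — 2 poles at s=0, type 2.
K_a = lim_{s→0} s^2·G(s) = 80·5 / 7 = 400/7.
r(t) = 2t^2 gives R(s) = 4/s^3.
e_ss = 4/K_a = 4/(400/7) = 0.07.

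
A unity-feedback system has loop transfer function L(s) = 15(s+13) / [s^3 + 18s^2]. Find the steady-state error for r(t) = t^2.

12/65

Lowest-order denominator term is 18s^2, so the open loop has 2 poles at the origin → type 2 system.
K_a = lim_{s→0} s^2·L(s) = 15·13 / 18 = 65/6.
r(t) = t^2 gives R(s) = 2/s^3.
e_ss = 2/K_a = 2/(65/6) = 12/65.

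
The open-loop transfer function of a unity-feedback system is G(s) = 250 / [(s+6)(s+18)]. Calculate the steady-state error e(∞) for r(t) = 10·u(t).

540/179

System type = 0 (no poles at s=0).
K_p = lim_{s→0} G(s) = 250 / (6·18) = 125/54.
e_ss = 10/(1 + K_p) = 10/(179/54) = 540/179.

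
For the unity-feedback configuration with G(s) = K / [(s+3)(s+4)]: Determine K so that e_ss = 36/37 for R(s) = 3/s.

System type = 0 (no poles at s=0).
K_p = lim_{s→0} G(s) = K / (3·4) = (1/12)·K.
e_ss = 3/(1 + K_p) = 36/37 ⇒ 1 + (1/12)·K = 37/12 ⇒ K = 25.

25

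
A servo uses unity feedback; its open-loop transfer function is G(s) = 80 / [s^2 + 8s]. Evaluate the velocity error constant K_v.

Factoring s from the denominator leaves a polynomial with constant term 8, so the system is type 1.
K_v = lim_{s→0} s·G(s) = 80 / 8 = 10.

10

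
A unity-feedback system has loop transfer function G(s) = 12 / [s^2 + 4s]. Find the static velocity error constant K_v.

Factoring s from the denominator leaves a polynomial with constant term 4, so the system is type 1.
K_v = lim_{s→0} s·G(s) = 12 / 4 = 3.

3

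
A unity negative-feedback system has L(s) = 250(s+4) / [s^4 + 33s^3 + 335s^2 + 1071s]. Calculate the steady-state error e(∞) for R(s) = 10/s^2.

The denominator has no term below 1071s — 1 pole at s=0, type 1.
K_v = lim_{s→0} s·L(s) = 250·4 / 1071 = 1000/1071.
e_ss = 10/K_v = 10/(1000/1071) = 10.71.

10.71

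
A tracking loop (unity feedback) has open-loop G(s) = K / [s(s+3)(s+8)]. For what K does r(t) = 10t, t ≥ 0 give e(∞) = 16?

15

System type = 1 (one pole at s=0).
K_v = lim_{s→0} s·G(s) = K / (3·8) = (1/24)·K.
e_ss = 10/K_v = 16 ⇒ K_v = 0.625 ⇒ K = 0.625/(1/24) = 15.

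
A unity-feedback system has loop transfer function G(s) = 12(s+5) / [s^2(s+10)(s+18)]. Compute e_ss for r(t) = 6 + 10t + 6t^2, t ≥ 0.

The open loop has two poles at the origin → type 2 system. Taking each input component in turn:
  • 6: tracked with zero error.
  • 10t: tracked with zero error.
  • 6t^2: e_ss = 12/K_a with K_a=1/3 → 36.
Total e_ss = 36.

36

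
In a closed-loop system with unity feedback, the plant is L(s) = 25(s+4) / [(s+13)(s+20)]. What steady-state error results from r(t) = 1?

No free integrators in L(s): this is a type 0 system.
K_p = lim_{s→0} L(s) = 25·4 / (13·20) = 5/13.
e_ss = 1/(1 + K_p) = 1/(18/13) = 13/18.

13/18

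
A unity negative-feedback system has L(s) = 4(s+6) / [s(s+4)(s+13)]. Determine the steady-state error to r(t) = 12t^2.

System type = 1 (one pole at s=0).
For a type-1 system K_a = 0, so e_ss to a parabolic input is unbounded.

infinity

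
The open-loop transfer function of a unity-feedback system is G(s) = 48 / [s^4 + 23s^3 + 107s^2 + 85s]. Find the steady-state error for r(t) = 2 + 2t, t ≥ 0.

85/24

Lowest-order denominator term is 85s, so the open loop has 1 pole at the origin → type 1 system. Taking each input component in turn:
  • 2: tracked with zero error.
  • 2t: e_ss = 2/K_v with K_v=48/85 → 85/24.
Total e_ss = 85/24.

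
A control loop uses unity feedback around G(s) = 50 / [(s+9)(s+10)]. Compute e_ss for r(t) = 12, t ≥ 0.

The open loop has no poles at the origin → type 0 system.
K_p = lim_{s→0} G(s) = 50 / (9·10) = 5/9.
e_ss = 12/(1 + K_p) = 12/(14/9) = 54/7.

54/7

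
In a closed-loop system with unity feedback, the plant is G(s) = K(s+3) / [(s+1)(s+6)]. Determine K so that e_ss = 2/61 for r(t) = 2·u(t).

System type = 0 (no poles at s=0).
K_p = lim_{s→0} G(s) = K·3 / (1·6) = 0.5·K.
e_ss = 2/(1 + K_p) = 2/61 ⇒ 1 + 0.5·K = 61 ⇒ K = 120.

120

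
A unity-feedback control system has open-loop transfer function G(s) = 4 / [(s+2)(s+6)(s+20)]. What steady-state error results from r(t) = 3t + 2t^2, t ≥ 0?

infinity

The open loop has no poles at the origin → type 0 system. By superposition:
  • 3t: a type-0 system cannot track it, e_ss → ∞.
  • 2t^2: a type-0 system cannot track it, e_ss → ∞.
The unbounded component dominates.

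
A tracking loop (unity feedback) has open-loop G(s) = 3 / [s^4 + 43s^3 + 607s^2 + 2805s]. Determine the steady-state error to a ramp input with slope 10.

Lowest-order denominator term is 2805s, so the open loop has 1 pole at the origin → type 1 system.
K_v = lim_{s→0} s·G(s) = 3 / 2805 = 1/935.
e_ss = 10/K_v = 10/(1/935) = 9350.

9350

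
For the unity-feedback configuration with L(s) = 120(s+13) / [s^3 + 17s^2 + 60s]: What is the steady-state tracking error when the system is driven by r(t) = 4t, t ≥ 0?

The denominator has no term below 60s — 1 pole at s=0, type 1.
K_v = lim_{s→0} s·L(s) = 120·13 / 60 = 26.
e_ss = 4/K_v = 4/26 = 2/13.

2/13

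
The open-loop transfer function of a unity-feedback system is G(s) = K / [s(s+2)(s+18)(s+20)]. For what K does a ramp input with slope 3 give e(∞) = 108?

20

G(s) has one factor of s in the denominator, so the system is type 1.
K_v = lim_{s→0} s·G(s) = K / (2·18·20) = (1/720)·K.
e_ss = 3/K_v = 108 ⇒ K_v = 1/36 ⇒ K = (1/36)/(1/720) = 20.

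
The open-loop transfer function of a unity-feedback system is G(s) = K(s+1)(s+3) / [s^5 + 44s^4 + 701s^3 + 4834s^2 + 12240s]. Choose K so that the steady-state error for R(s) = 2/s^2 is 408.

20

Factoring s from the denominator leaves a polynomial with constant term 12240, so the system is type 1.
K_v = lim_{s→0} s·G(s) = K·1·3 / 12240 = (1/4080)·K.
e_ss = 2/K_v = 408 ⇒ K_v = 1/204 ⇒ K = (1/204)/(1/4080) = 20.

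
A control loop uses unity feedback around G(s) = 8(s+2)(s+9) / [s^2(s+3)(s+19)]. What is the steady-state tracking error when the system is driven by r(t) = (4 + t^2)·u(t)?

19/24

System type = 2 (two poles at s=0). Taking each input component in turn:
  • 4: tracked with zero error.
  • t^2: e_ss = 2/K_a with K_a=48/19 → 19/24.
Total e_ss = 19/24.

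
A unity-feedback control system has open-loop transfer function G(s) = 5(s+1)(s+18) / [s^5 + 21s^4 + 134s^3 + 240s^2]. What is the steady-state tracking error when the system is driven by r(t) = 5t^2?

Lowest-order denominator term is 240s^2, so the open loop has 2 poles at the origin → type 2 system.
K_a = lim_{s→0} s^2·G(s) = 5·1·18 / 240 = 0.375.
r(t) = 5t^2 gives R(s) = 10/s^3.
e_ss = 10/K_a = 10/0.375 = 80/3.

80/3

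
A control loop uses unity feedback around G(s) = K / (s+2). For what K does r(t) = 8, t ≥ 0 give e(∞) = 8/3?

4

The open loop has no poles at the origin → type 0 system.
K_p = lim_{s→0} G(s) = K / (2) = 0.5·K.
e_ss = 8/(1 + K_p) = 8/3 ⇒ 1 + 0.5·K = 3 ⇒ K = 4.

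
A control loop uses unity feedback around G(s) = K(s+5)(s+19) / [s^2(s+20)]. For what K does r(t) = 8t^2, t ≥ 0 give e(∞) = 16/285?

60

System type = 2 (two poles at s=0).
K_a = lim_{s→0} s^2·G(s) = K·5·19 / (20) = 4.75·K.
e_ss = 16/K_a = 16/285 ⇒ K_a = 285 ⇒ K = 285/4.75 = 60.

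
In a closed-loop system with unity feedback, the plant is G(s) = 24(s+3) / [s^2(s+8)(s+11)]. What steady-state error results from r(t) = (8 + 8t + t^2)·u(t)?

22/9

Two free integrators in G(s): this is a type 2 system. By superposition:
  • 8: tracked with zero error.
  • 8t: tracked with zero error.
  • t^2: e_ss = 2/K_a with K_a=9/11 → 22/9.
Total e_ss = 22/9.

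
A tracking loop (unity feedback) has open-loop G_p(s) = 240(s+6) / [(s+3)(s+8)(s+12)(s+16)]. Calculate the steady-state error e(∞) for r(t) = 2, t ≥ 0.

32/21

System type = 0 (no poles at s=0).
K_p = lim_{s→0} G_p(s) = 240·6 / (3·8·12·16) = 0.3125.
e_ss = 2/(1 + K_p) = 2/1.3125 = 32/21.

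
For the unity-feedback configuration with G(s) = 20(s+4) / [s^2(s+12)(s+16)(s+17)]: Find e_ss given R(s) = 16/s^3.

Two free integrators in G(s): this is a type 2 system.
K_a = lim_{s→0} s^2·G(s) = 20·4 / (12·16·17) = 5/204.
r(t) = 8t^2 gives R(s) = 16/s^3.
e_ss = 16/K_a = 16/(5/204) = 652.8.

652.8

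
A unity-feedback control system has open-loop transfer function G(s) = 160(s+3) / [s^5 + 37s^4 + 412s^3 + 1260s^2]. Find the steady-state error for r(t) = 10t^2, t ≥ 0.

52.5

Factoring s^2 from the denominator leaves a polynomial with constant term 1260, so the system is type 2.
K_a = lim_{s→0} s^2·G(s) = 160·3 / 1260 = 8/21.
r(t) = 10t^2 gives R(s) = 20/s^3.
e_ss = 20/K_a = 20/(8/21) = 52.5.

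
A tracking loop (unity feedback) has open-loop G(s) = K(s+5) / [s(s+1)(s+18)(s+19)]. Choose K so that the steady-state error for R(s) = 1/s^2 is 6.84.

10

The open loop has one pole at the origin → type 1 system.
K_v = lim_{s→0} s·G(s) = K·5 / (1·18·19) = (5/342)·K.
e_ss = 1/K_v = 6.84 ⇒ K_v = 25/171 ⇒ K = (25/171)/(5/342) = 10.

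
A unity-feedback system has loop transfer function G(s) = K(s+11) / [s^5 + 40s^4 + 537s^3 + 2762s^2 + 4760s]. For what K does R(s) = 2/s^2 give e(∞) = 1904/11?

The denominator has no term below 4760s — 1 pole at s=0, type 1.
K_v = lim_{s→0} s·G(s) = K·11 / 4760 = (11/4760)·K.
e_ss = 2/K_v = 1904/11 ⇒ K_v = 11/952 ⇒ K = (11/952)/(11/4760) = 5.

5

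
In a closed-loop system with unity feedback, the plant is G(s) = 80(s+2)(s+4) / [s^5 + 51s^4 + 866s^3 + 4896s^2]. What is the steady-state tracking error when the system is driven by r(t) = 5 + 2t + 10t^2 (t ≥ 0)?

Factoring s^2 from the denominator leaves a polynomial with constant term 4896, so the system is type 2. Taking each input component in turn:
  • 5: tracked with zero error.
  • 2t: tracked with zero error.
  • 10t^2: e_ss = 20/K_a with K_a=20/153 → 153.
Total e_ss = 153.

153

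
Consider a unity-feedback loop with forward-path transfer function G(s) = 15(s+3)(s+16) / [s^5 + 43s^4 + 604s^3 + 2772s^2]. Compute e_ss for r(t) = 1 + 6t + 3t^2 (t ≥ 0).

23.1

The denominator has no term below 2772s^2 — 2 poles at s=0, type 2. Treating each term separately:
  • 1: tracked with zero error.
  • 6t: tracked with zero error.
  • 3t^2: e_ss = 6/K_a with K_a=20/77 → 23.1.
Total e_ss = 23.1.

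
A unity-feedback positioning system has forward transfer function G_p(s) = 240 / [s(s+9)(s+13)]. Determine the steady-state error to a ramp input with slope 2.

G_p(s) has one factor of s in the denominator, so the system is type 1.
K_v = lim_{s→0} s·G_p(s) = 240 / (9·13) = 80/39.
e_ss = 2/K_v = 2/(80/39) = 0.975.

0.975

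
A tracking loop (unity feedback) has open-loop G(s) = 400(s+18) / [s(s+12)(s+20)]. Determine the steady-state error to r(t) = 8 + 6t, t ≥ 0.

0.2

One free integrator in G(s): this is a type 1 system. By superposition:
  • 8: tracked with zero error.
  • 6t: e_ss = 6/K_v with K_v=30 → 0.2.
Total e_ss = 0.2.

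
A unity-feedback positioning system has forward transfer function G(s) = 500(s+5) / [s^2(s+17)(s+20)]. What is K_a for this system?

Two free integrators in G(s): this is a type 2 system.
K_a = lim_{s→0} s^2·G(s) = 500·5 / (17·20) = 125/17.

125/17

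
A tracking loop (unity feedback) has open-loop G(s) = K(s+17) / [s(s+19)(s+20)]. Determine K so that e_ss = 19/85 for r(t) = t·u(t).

G(s) has one factor of s in the denominator, so the system is type 1.
K_v = lim_{s→0} s·G(s) = K·17 / (19·20) = (17/380)·K.
e_ss = 1/K_v = 19/85 ⇒ K_v = 85/19 ⇒ K = (85/19)/(17/380) = 100.

100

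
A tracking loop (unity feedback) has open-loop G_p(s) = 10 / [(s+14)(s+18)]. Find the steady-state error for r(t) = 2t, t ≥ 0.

G_p(s) has no factors of s in the denominator, so the system is type 0.
For a type-0 system K_v = 0, so e_ss to a ramp input is unbounded.

infinity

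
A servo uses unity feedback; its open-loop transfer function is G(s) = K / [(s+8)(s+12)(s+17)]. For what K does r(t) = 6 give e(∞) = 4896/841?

50

G(s) has no factors of s in the denominator, so the system is type 0.
K_p = lim_{s→0} G(s) = K / (8·12·17) = (1/1632)·K.
e_ss = 6/(1 + K_p) = 4896/841 ⇒ 1 + (1/1632)·K = 841/816 ⇒ K = 50.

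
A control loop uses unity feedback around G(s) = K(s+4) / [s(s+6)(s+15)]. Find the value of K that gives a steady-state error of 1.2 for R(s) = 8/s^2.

150

One free integrator in G(s): this is a type 1 system.
K_v = lim_{s→0} s·G(s) = K·4 / (6·15) = (2/45)·K.
e_ss = 8/K_v = 1.2 ⇒ K_v = 20/3 ⇒ K = (20/3)/(2/45) = 150.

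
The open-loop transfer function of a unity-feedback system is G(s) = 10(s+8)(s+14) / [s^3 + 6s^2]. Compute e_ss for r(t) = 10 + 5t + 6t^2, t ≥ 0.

Lowest-order denominator term is 6s^2, so the open loop has 2 poles at the origin → type 2 system. Treating each term separately:
  • 10: tracked with zero error.
  • 5t: tracked with zero error.
  • 6t^2: e_ss = 12/K_a with K_a=560/3 → 9/140.
Total e_ss = 9/140.

9/140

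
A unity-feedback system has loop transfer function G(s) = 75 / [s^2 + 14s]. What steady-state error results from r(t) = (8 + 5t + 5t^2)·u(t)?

infinity

Factoring s from the denominator leaves a polynomial with constant term 14, so the system is type 1. Treating each term separately:
  • 8: tracked with zero error.
  • 5t: e_ss = 5/K_v with K_v=75/14 → 14/15.
  • 5t^2: a type-1 system cannot track it, e_ss → ∞.
The unbounded component dominates.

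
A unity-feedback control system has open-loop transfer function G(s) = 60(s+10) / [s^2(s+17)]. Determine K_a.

System type = 2 (two poles at s=0).
K_a = lim_{s→0} s^2·G(s) = 60·10 / (17) = 600/17.

600/17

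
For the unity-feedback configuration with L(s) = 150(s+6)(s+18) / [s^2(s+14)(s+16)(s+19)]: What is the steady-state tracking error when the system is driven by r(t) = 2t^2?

2128/2025

Two free integrators in L(s): this is a type 2 system.
K_a = lim_{s→0} s^2·L(s) = 150·6·18 / (14·16·19) = 2025/532.
r(t) = 2t^2 gives R(s) = 4/s^3.
e_ss = 4/K_a = 4/(2025/532) = 2128/2025.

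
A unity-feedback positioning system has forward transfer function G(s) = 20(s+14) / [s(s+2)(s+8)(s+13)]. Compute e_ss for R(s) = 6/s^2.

System type = 1 (one pole at s=0).
K_v = lim_{s→0} s·G(s) = 20·14 / (2·8·13) = 35/26.
e_ss = 6/K_v = 6/(35/26) = 156/35.

156/35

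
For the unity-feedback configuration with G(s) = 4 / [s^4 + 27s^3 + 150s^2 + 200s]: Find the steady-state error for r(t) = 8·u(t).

0

Lowest-order denominator term is 200s, so the open loop has 1 pole at the origin → type 1 system.
A type-1 system has K_p = ∞, so it tracks a step input with zero steady-state error.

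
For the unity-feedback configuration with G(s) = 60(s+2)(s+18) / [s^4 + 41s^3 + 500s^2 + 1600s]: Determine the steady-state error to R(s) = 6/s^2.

40/9

The denominator has no term below 1600s — 1 pole at s=0, type 1.
K_v = lim_{s→0} s·G(s) = 60·2·18 / 1600 = 1.35.
e_ss = 6/K_v = 6/1.35 = 40/9.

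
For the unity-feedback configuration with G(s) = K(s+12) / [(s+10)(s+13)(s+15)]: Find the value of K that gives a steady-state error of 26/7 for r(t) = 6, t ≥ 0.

The open loop has no poles at the origin → type 0 system.
K_p = lim_{s→0} G(s) = K·12 / (10·13·15) = (2/325)·K.
e_ss = 6/(1 + K_p) = 26/7 ⇒ 1 + (2/325)·K = 21/13 ⇒ K = 100.

100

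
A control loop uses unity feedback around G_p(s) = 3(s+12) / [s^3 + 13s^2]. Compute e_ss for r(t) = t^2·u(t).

The denominator has no term below 13s^2 — 2 poles at s=0, type 2.
K_a = lim_{s→0} s^2·G_p(s) = 3·12 / 13 = 36/13.
r(t) = t^2 gives R(s) = 2/s^3.
e_ss = 2/K_a = 2/(36/13) = 13/18.

13/18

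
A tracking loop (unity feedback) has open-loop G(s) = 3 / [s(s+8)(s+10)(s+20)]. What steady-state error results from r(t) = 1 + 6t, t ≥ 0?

3200

The open loop has one pole at the origin → type 1 system. Treating each term separately:
  • 1: tracked with zero error.
  • 6t: e_ss = 6/K_v with K_v=3/1600 → 3200.
Total e_ss = 3200.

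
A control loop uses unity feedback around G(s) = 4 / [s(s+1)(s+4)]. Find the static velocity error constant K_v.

G(s) has one factor of s in the denominator, so the system is type 1.
K_v = lim_{s→0} s·G(s) = 4 / (1·4) = 1.

1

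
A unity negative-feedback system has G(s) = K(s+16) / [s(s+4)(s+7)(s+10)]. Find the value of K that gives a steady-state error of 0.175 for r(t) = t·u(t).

100

The open loop has one pole at the origin → type 1 system.
K_v = lim_{s→0} s·G(s) = K·16 / (4·7·10) = (2/35)·K.
e_ss = 1/K_v = 0.175 ⇒ K_v = 40/7 ⇒ K = (40/7)/(2/35) = 100.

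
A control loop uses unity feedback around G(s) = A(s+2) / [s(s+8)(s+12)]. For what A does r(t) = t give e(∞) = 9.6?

System type = 1 (one pole at s=0).
K_v = lim_{s→0} s·G(s) = A·2 / (8·12) = (1/48)·A.
e_ss = 1/K_v = 9.6 ⇒ K_v = 5/48 ⇒ A = (5/48)/(1/48) = 5.

5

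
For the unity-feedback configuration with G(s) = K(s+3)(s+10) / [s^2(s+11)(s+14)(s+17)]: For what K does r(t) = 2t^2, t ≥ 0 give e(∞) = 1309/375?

The open loop has two poles at the origin → type 2 system.
K_a = lim_{s→0} s^2·G(s) = K·3·10 / (11·14·17) = (15/1309)·K.
e_ss = 4/K_a = 1309/375 ⇒ K_a = 1500/1309 ⇒ K = (1500/1309)/(15/1309) = 100.

100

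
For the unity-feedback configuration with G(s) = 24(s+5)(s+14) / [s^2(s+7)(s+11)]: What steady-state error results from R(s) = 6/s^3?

0.275

Two free integrators in G(s): this is a type 2 system.
K_a = lim_{s→0} s^2·G(s) = 24·5·14 / (7·11) = 240/11.
r(t) = 3t^2 gives R(s) = 6/s^3.
e_ss = 6/K_a = 6/(240/11) = 0.275.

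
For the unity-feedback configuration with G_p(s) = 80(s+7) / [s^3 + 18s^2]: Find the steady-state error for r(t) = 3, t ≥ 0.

0

The denominator has no term below 18s^2 — 2 poles at s=0, type 2.
A type-2 system has K_p = ∞, so it tracks a step input with zero steady-state error.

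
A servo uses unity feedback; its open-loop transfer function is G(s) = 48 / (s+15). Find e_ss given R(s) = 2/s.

10/21

G(s) has no factors of s in the denominator, so the system is type 0.
K_p = lim_{s→0} G(s) = 48 / (15) = 3.2.
e_ss = 2/(1 + K_p) = 2/4.2 = 10/21.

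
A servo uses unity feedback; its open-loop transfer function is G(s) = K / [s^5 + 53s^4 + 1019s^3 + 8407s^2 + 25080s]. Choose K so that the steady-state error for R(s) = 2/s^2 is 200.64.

Lowest-order denominator term is 25080s, so the open loop has 1 pole at the origin → type 1 system.
K_v = lim_{s→0} s·G(s) = K / 25080 = (1/25080)·K.
e_ss = 2/K_v = 200.64 ⇒ K_v = 25/2508 ⇒ K = (25/2508)/(1/25080) = 250.

250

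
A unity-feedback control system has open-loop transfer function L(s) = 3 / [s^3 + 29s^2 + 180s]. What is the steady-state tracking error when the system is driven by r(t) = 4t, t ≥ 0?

The denominator has no term below 180s — 1 pole at s=0, type 1.
K_v = lim_{s→0} s·L(s) = 3 / 180 = 1/60.
e_ss = 4/K_v = 4/(1/60) = 240.

240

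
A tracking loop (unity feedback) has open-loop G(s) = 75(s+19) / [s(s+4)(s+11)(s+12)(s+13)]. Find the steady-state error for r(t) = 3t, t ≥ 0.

One free integrator in G(s): this is a type 1 system.
K_v = lim_{s→0} s·G(s) = 75·19 / (4·11·12·13) = 475/2288.
e_ss = 3/K_v = 3/(475/2288) = 6864/475.

6864/475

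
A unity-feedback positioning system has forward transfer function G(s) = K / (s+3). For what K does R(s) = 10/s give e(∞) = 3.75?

5

The open loop has no poles at the origin → type 0 system.
K_p = lim_{s→0} G(s) = K / (3) = (1/3)·K.
e_ss = 10/(1 + K_p) = 3.75 ⇒ 1 + (1/3)·K = 8/3 ⇒ K = 5.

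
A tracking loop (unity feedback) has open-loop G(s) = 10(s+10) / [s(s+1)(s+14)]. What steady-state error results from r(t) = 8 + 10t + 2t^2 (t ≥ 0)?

infinity

One free integrator in G(s): this is a type 1 system. Treating each term separately:
  • 8: tracked with zero error.
  • 10t: e_ss = 10/K_v with K_v=50/7 → 1.4.
  • 2t^2: a type-1 system cannot track it, e_ss → ∞.
The unbounded component dominates.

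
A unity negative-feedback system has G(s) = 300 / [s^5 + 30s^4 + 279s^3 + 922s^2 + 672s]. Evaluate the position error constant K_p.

infinity

K_p = lim_{s→0} G(s); with 1 pole at the origin the limit diverges, so K_p = ∞.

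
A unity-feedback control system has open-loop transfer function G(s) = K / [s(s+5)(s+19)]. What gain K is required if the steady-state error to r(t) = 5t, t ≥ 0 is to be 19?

One free integrator in G(s): this is a type 1 system.
K_v = lim_{s→0} s·G(s) = K / (5·19) = (1/95)·K.
e_ss = 5/K_v = 19 ⇒ K_v = 5/19 ⇒ K = (5/19)/(1/95) = 25.

25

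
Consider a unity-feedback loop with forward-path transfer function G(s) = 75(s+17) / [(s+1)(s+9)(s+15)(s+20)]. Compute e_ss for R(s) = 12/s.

G(s) has no factors of s in the denominator, so the system is type 0.
K_p = lim_{s→0} G(s) = 75·17 / (1·9·15·20) = 17/36.
e_ss = 12/(1 + K_p) = 12/(53/36) = 432/53.

432/53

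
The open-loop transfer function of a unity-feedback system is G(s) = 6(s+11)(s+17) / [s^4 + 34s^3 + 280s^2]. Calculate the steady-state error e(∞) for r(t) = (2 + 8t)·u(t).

Factoring s^2 from the denominator leaves a polynomial with constant term 280, so the system is type 2. By superposition:
  • 2: tracked with zero error.
  • 8t: tracked with zero error.
Total e_ss = 0.

0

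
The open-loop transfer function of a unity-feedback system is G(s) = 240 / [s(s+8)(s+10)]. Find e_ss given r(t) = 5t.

G(s) has one factor of s in the denominator, so the system is type 1.
K_v = lim_{s→0} s·G(s) = 240 / (8·10) = 3.
e_ss = 5/K_v = 5/3.

5/3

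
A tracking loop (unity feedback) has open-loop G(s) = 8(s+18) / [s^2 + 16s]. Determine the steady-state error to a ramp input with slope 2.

Lowest-order denominator term is 16s, so the open loop has 1 pole at the origin → type 1 system.
K_v = lim_{s→0} s·G(s) = 8·18 / 16 = 9.
e_ss = 2/K_v = 2/9.

2/9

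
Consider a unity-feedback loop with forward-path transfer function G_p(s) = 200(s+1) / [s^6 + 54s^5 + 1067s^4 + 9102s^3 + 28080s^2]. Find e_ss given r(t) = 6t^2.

1684.8

The denominator has no term below 28080s^2 — 2 poles at s=0, type 2.
K_a = lim_{s→0} s^2·G_p(s) = 200·1 / 28080 = 5/702.
r(t) = 6t^2 gives R(s) = 12/s^3.
e_ss = 12/K_a = 12/(5/702) = 1684.8.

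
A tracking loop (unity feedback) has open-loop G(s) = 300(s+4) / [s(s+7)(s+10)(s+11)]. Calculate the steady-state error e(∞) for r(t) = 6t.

3.85

G(s) has one factor of s in the denominator, so the system is type 1.
K_v = lim_{s→0} s·G(s) = 300·4 / (7·10·11) = 120/77.
e_ss = 6/K_v = 6/(120/77) = 3.85.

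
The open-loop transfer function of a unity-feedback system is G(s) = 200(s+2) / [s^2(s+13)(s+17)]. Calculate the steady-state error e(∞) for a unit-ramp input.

0

G(s) has two factors of s in the denominator, so the system is type 2.
K_v = ∞ for a type-2 system; e_ss to a ramp is zero.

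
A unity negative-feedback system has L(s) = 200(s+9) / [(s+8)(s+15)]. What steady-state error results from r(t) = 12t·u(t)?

infinity

L(s) has no factors of s in the denominator, so the system is type 0.
K_v = lim_{s→0} s·L(s) = 0; the steady-state error to this ramp input grows without bound.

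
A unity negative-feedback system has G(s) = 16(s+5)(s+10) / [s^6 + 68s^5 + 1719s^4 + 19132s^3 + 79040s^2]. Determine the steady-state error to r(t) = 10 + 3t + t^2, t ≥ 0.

197.6

The denominator has no term below 79040s^2 — 2 poles at s=0, type 2. By superposition:
  • 10: tracked with zero error.
  • 3t: tracked with zero error.
  • t^2: e_ss = 2/K_a with K_a=5/494 → 197.6.
Total e_ss = 197.6.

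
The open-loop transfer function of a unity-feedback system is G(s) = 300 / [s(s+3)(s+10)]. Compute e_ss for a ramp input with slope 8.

0.8

System type = 1 (one pole at s=0).
K_v = lim_{s→0} s·G(s) = 300 / (3·10) = 10.
e_ss = 8/K_v = 8/10 = 0.8.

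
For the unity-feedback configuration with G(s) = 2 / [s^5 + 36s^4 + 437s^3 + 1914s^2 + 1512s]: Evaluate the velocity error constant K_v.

1/756

The denominator has no term below 1512s — 1 pole at s=0, type 1.
K_v = lim_{s→0} s·G(s) = 2 / 1512 = 1/756.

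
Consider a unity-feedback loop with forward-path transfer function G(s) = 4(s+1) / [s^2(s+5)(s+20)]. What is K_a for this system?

0.04

Two free integrators in G(s): this is a type 2 system.
K_a = lim_{s→0} s^2·G(s) = 4·1 / (5·20) = 0.04.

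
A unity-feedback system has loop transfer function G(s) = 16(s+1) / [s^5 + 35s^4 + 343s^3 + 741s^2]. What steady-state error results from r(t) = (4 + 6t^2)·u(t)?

Factoring s^2 from the denominator leaves a polynomial with constant term 741, so the system is type 2. By superposition:
  • 4: tracked with zero error.
  • 6t^2: e_ss = 12/K_a with K_a=16/741 → 555.75.
Total e_ss = 555.75.

555.75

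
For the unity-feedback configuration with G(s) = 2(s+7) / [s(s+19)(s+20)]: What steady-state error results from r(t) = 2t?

380/7

G(s) has one factor of s in the denominator, so the system is type 1.
K_v = lim_{s→0} s·G(s) = 2·7 / (19·20) = 7/190.
e_ss = 2/K_v = 2/(7/190) = 380/7.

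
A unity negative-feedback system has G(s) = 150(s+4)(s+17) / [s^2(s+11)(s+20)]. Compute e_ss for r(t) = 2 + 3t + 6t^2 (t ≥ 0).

G(s) has two factors of s in the denominator, so the system is type 2. Treating each term separately:
  • 2: tracked with zero error.
  • 3t: tracked with zero error.
  • 6t^2: e_ss = 12/K_a with K_a=510/11 → 22/85.
Total e_ss = 22/85.

22/85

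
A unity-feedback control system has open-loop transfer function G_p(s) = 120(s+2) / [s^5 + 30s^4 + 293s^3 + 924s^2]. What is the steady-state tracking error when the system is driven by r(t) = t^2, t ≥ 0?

7.7

Lowest-order denominator term is 924s^2, so the open loop has 2 poles at the origin → type 2 system.
K_a = lim_{s→0} s^2·G_p(s) = 120·2 / 924 = 20/77.
r(t) = t^2 gives R(s) = 2/s^3.
e_ss = 2/K_a = 2/(20/77) = 7.7.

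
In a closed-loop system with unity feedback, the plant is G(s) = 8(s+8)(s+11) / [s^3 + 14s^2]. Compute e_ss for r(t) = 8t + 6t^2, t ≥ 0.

Factoring s^2 from the denominator leaves a polynomial with constant term 14, so the system is type 2. Treating each term separately:
  • 8t: tracked with zero error.
  • 6t^2: e_ss = 12/K_a with K_a=352/7 → 21/88.
Total e_ss = 21/88.

21/88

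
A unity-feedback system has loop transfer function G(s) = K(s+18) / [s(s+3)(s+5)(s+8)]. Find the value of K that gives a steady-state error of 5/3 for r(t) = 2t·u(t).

The open loop has one pole at the origin → type 1 system.
K_v = lim_{s→0} s·G(s) = K·18 / (3·5·8) = 0.15·K.
e_ss = 2/K_v = 5/3 ⇒ K_v = 1.2 ⇒ K = 1.2/0.15 = 8.

8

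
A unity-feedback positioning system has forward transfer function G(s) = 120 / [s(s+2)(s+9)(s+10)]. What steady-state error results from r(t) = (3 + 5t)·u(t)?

One free integrator in G(s): this is a type 1 system. By superposition:
  • 3: tracked with zero error.
  • 5t: e_ss = 5/K_v with K_v=2/3 → 7.5.
Total e_ss = 7.5.

7.5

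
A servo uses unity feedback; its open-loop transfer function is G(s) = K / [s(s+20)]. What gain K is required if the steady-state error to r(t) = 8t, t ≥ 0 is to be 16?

10

G(s) has one factor of s in the denominator, so the system is type 1.
K_v = lim_{s→0} s·G(s) = K / (20) = 0.05·K.
e_ss = 8/K_v = 16 ⇒ K_v = 0.5 ⇒ K = 0.5/0.05 = 10.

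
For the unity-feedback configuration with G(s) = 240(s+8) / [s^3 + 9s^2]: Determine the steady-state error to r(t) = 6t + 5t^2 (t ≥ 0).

Lowest-order denominator term is 9s^2, so the open loop has 2 poles at the origin → type 2 system. Treating each term separately:
  • 6t: tracked with zero error.
  • 5t^2: e_ss = 10/K_a with K_a=640/3 → 3/64.
Total e_ss = 3/64.

3/64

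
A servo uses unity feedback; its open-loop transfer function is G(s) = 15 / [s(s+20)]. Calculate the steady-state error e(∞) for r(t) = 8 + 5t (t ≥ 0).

System type = 1 (one pole at s=0). By superposition:
  • 8: tracked with zero error.
  • 5t: e_ss = 5/K_v with K_v=0.75 → 20/3.
Total e_ss = 20/3.

20/3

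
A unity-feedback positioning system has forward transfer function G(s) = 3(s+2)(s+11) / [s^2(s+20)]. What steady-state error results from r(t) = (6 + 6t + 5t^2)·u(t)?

100/33

Two free integrators in G(s): this is a type 2 system. Treating each term separately:
  • 6: tracked with zero error.
  • 6t: tracked with zero error.
  • 5t^2: e_ss = 10/K_a with K_a=3.3 → 100/33.
Total e_ss = 100/33.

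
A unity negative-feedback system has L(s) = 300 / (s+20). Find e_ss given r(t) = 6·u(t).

L(s) has no factors of s in the denominator, so the system is type 0.
K_p = lim_{s→0} L(s) = 300 / (20) = 15.
e_ss = 6/(1 + K_p) = 6/16 = 0.375.

0.375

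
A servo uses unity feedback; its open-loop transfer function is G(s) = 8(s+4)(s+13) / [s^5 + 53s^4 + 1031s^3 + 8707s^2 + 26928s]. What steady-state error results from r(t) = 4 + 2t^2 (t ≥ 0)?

infinity

The denominator has no term below 26928s — 1 pole at s=0, type 1. By superposition:
  • 4: tracked with zero error.
  • 2t^2: a type-1 system cannot track it, e_ss → ∞.
The unbounded component dominates.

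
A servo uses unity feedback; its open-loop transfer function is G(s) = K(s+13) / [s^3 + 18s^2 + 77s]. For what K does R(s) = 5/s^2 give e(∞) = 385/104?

8

Factoring s from the denominator leaves a polynomial with constant term 77, so the system is type 1.
K_v = lim_{s→0} s·G(s) = K·13 / 77 = (13/77)·K.
e_ss = 5/K_v = 385/104 ⇒ K_v = 104/77 ⇒ K = (104/77)/(13/77) = 8.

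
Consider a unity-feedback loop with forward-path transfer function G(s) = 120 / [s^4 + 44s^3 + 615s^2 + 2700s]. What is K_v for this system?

The denominator has no term below 2700s — 1 pole at s=0, type 1.
K_v = lim_{s→0} s·G(s) = 120 / 2700 = 2/45.

2/45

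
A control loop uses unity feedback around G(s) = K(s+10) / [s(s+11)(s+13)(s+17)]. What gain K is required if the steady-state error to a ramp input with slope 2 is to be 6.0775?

System type = 1 (one pole at s=0).
K_v = lim_{s→0} s·G(s) = K·10 / (11·13·17) = (10/2431)·K.
e_ss = 2/K_v = 6.0775 ⇒ K_v = 800/2431 ⇒ K = (800/2431)/(10/2431) = 80.

80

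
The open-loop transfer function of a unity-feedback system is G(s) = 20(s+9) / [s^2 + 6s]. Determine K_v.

The denominator has no term below 6s — 1 pole at s=0, type 1.
K_v = lim_{s→0} s·G(s) = 20·9 / 6 = 30.

30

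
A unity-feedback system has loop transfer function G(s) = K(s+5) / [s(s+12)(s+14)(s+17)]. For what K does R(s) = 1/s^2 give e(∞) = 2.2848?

System type = 1 (one pole at s=0).
K_v = lim_{s→0} s·G(s) = K·5 / (12·14·17) = (5/2856)·K.
e_ss = 1/K_v = 2.2848 ⇒ K_v = 625/1428 ⇒ K = (625/1428)/(5/2856) = 250.

250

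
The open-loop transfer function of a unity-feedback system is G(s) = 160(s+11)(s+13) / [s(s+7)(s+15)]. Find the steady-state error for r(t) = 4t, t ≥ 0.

21/1144

One free integrator in G(s): this is a type 1 system.
K_v = lim_{s→0} s·G(s) = 160·11·13 / (7·15) = 4576/21.
e_ss = 4/K_v = 4/(4576/21) = 21/1144.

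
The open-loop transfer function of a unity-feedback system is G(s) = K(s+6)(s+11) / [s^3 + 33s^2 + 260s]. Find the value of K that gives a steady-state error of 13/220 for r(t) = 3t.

Factoring s from the denominator leaves a polynomial with constant term 260, so the system is type 1.
K_v = lim_{s→0} s·G(s) = K·6·11 / 260 = (33/130)·K.
e_ss = 3/K_v = 13/220 ⇒ K_v = 660/13 ⇒ K = (660/13)/(33/130) = 200.

200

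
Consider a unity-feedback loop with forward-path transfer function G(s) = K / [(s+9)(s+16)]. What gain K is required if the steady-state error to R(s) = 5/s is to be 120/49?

G(s) has no factors of s in the denominator, so the system is type 0.
K_p = lim_{s→0} G(s) = K / (9·16) = (1/144)·K.
e_ss = 5/(1 + K_p) = 120/49 ⇒ 1 + (1/144)·K = 49/24 ⇒ K = 150.

150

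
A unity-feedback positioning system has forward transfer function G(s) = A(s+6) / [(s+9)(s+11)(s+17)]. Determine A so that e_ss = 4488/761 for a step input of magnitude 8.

100

System type = 0 (no poles at s=0).
K_p = lim_{s→0} G(s) = A·6 / (9·11·17) = (2/561)·A.
e_ss = 8/(1 + K_p) = 4488/761 ⇒ 1 + (2/561)·A = 761/561 ⇒ A = 100.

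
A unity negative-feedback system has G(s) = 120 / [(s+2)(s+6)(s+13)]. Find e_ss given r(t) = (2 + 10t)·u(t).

The open loop has no poles at the origin → type 0 system. Treating each term separately:
  • 2: e_ss = 2/(1+K_p) with K_p=10/13 → 26/23.
  • 10t: a type-0 system cannot track it, e_ss → ∞.
The unbounded component dominates.

infinity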